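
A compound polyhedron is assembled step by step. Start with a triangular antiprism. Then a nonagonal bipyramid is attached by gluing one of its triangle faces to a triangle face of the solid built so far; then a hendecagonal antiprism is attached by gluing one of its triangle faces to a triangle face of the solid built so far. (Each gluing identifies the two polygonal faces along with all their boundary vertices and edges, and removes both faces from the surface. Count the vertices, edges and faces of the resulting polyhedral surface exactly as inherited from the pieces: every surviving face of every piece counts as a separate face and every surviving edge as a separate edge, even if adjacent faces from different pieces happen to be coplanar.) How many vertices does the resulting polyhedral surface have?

33

A triangular antiprism: V=6, E=12, F=8.
Attach a nonagonal bipyramid (V=11, E=27, F=18) along a 3-gon: merge 3 vertices and 3 edges, delete both glued faces → V=14, E=36, F=24.
Attach a hendecagonal antiprism (V=22, E=44, F=24) along a 3-gon: merge 3 vertices and 3 edges, delete both glued faces → V=33, E=77, F=46.
Check: V − E + F = 33 − 77 + 46 = 2.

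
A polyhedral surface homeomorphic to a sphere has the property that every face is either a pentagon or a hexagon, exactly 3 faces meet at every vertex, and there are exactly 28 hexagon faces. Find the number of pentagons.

Let x be the number of pentagons; then F = 28 + x.
Edge–face incidences: 2E = 6·28 + 5·x = 168 + 5x.
Every vertex has degree 3, so 3V = 2E.
Euler: V − E + F = 2 ⇒ (2E)/3 − E + (28 + x) = 2.
Multiply by 6: 2·(2E) − 3·(2E) + 6·(28 + x) = 12, i.e. 168 + 6x − (168 + 5x) = 12.
Collecting terms: x = 12.
Then 2E = 168 + 5·12 = 228, so E = 114, V = 2E/3 = 76, F = 28 + 12 = 40.

12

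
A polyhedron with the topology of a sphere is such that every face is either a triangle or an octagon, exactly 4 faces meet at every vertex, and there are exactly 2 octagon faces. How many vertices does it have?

16

Let x be the number of triangles; then F = 2 + x.
Edge–face incidences: 2E = 8·2 + 3·x = 16 + 3x.
Every vertex has degree 4, so 4V = 2E.
Euler: V − E + F = 2 ⇒ (2E)/4 − E + (2 + x) = 2.
Multiply by 8: 2·(2E) − 4·(2E) + 8·(2 + x) = 16, i.e. 16 + 8x − 2·(16 + 3x) = 16.
Collecting terms: 2x − 16 = 16, so 2x = 32, so x = 16.
Then 2E = 16 + 3·16 = 64, so E = 32, V = 2E/4 = 16, F = 2 + 16 = 18.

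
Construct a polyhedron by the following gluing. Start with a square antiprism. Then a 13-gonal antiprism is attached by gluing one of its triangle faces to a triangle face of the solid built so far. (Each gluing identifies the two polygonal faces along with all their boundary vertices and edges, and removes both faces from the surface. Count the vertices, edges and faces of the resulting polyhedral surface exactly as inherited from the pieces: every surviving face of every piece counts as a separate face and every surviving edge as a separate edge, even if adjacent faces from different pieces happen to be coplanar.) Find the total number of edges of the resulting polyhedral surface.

65

A square antiprism: V=8, E=16, F=10.
Attach a 13-gonal antiprism (V=26, E=52, F=28) along a 3-gon: merge 3 vertices and 3 edges, delete both glued faces → V=31, E=65, F=36.
Check: V − E + F = 31 − 65 + 36 = 2.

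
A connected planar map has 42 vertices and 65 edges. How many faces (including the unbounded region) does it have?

Euler's formula for a connected plane graph: V − E + F = 2, so F = 2 − 42 + 65 = 25.

25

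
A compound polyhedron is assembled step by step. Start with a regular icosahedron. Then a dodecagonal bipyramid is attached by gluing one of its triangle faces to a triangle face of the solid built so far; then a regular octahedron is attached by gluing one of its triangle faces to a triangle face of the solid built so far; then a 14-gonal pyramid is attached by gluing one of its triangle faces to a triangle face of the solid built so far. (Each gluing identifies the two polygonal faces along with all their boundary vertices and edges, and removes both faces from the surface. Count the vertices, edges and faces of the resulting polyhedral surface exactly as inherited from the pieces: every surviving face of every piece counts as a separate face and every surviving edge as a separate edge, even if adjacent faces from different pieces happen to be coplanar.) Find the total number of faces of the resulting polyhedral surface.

61

A regular icosahedron: V=12, E=30, F=20.
Attach a dodecagonal bipyramid (V=14, E=36, F=24) along a 3-gon: merge 3 vertices and 3 edges, delete both glued faces → V=23, E=63, F=42.
Attach a regular octahedron (V=6, E=12, F=8) along a 3-gon: merge 3 vertices and 3 edges, delete both glued faces → V=26, E=72, F=48.
Attach a 14-gonal pyramid (V=15, E=28, F=15) along a 3-gon: merge 3 vertices and 3 edges, delete both glued faces → V=38, E=97, F=61.
Check: V − E + F = 38 − 97 + 61 = 2.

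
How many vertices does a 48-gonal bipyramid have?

A bipyramid over an n-gon has 2n triangular faces and n + 2 vertices: V = 48 + 2 = 50, E = 3·48 = 144, F = 2·48 = 96.

50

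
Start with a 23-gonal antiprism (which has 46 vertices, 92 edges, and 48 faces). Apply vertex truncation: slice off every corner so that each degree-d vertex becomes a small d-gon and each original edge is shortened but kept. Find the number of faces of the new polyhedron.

Truncation replaces each original edge-end by a new vertex, so V′ = 2E = 184.
Each original edge survives, and each old vertex of degree d contributes d new edges; summing degrees gives Σd = 2E, so E′ = E + 2E = 3E = 276.
Each original face survives and each original vertex becomes one new face: F′ = F + V = 94.

94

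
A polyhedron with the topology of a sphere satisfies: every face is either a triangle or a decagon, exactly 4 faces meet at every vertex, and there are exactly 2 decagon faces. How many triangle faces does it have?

20

Let x be the number of triangles; then F = 2 + x.
Edge–face incidences: 2E = 10·2 + 3·x = 20 + 3x.
Every vertex has degree 4, so 4V = 2E.
Euler: V − E + F = 2 ⇒ (2E)/4 − E + (2 + x) = 2.
Multiply by 8: 2·(2E) − 4·(2E) + 8·(2 + x) = 16, i.e. 16 + 8x − 2·(20 + 3x) = 16.
Collecting terms: 2x − 24 = 16, so 2x = 40, so x = 20.
Then 2E = 20 + 3·20 = 80, so E = 40, V = 2E/4 = 20, F = 2 + 20 = 22.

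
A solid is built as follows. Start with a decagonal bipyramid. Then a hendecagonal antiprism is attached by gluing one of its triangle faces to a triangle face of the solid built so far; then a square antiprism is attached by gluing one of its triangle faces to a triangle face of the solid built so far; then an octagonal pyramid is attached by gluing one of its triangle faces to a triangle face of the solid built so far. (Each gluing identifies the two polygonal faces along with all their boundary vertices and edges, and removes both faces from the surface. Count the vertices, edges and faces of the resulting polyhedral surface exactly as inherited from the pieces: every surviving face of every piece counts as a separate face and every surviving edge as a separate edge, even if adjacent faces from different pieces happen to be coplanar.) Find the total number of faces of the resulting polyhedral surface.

A decagonal bipyramid: V=12, E=30, F=20.
Attach a hendecagonal antiprism (V=22, E=44, F=24) along a 3-gon: merge 3 vertices and 3 edges, delete both glued faces → V=31, E=71, F=42.
Attach a square antiprism (V=8, E=16, F=10) along a 3-gon: merge 3 vertices and 3 edges, delete both glued faces → V=36, E=84, F=50.
Attach an octagonal pyramid (V=9, E=16, F=9) along a 3-gon: merge 3 vertices and 3 edges, delete both glued faces → V=42, E=97, F=57.
Check: V − E + F = 42 − 97 + 57 = 2.

57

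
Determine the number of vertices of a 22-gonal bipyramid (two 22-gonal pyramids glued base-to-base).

A bipyramid over an n-gon has 2n triangular faces and n + 2 vertices: V = 22 + 2 = 24, E = 3·22 = 66, F = 2·22 = 44.

24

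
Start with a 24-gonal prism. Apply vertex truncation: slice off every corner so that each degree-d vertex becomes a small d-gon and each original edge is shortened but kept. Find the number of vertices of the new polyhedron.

The base solid has V = 48, E = 72, F = 26.
Truncation replaces each original edge-end by a new vertex, so V′ = 2E = 144.
Each original edge survives, and each old vertex of degree d contributes d new edges; summing degrees gives Σd = 2E, so E′ = E + 2E = 3E = 216.
Each original face survives and each original vertex becomes one new face: F′ = F + V = 74.

144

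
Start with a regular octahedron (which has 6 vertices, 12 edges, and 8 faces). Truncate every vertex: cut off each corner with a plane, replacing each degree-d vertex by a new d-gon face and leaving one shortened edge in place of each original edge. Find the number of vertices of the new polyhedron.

Truncation replaces each original edge-end by a new vertex, so V′ = 2E = 24.
Each original edge survives, and each old vertex of degree d contributes d new edges; summing degrees gives Σd = 2E, so E′ = E + 2E = 3E = 36.
Each original face survives and each original vertex becomes one new face: F′ = F + V = 14.

24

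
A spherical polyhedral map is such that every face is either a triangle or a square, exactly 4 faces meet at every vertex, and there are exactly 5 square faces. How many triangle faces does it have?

8

Let x be the number of triangles; then F = 5 + x.
Edge–face incidences: 2E = 4·5 + 3·x = 20 + 3x.
Every vertex has degree 4, so 4V = 2E.
Euler: V − E + F = 2 ⇒ (2E)/4 − E + (5 + x) = 2.
Multiply by 8: 2·(2E) − 4·(2E) + 8·(5 + x) = 16, i.e. 40 + 8x − 2·(20 + 3x) = 16.
Collecting terms: 2x = 16, so x = 8.
Then 2E = 20 + 3·8 = 44, so E = 22, V = 2E/4 = 11, F = 5 + 8 = 13.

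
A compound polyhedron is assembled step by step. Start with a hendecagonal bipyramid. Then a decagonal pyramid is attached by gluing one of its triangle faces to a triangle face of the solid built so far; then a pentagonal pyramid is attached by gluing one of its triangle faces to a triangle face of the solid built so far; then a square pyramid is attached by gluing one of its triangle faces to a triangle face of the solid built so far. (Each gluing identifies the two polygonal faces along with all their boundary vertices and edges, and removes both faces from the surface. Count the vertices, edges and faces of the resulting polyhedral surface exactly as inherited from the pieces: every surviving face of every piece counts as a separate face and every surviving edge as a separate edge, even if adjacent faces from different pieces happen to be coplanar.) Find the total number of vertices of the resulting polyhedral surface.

26

A hendecagonal bipyramid: V=13, E=33, F=22.
Attach a decagonal pyramid (V=11, E=20, F=11) along a 3-gon: merge 3 vertices and 3 edges, delete both glued faces → V=21, E=50, F=31.
Attach a pentagonal pyramid (V=6, E=10, F=6) along a 3-gon: merge 3 vertices and 3 edges, delete both glued faces → V=24, E=57, F=35.
Attach a square pyramid (V=5, E=8, F=5) along a 3-gon: merge 3 vertices and 3 edges, delete both glued faces → V=26, E=62, F=38.
Check: V − E + F = 26 − 62 + 38 = 2.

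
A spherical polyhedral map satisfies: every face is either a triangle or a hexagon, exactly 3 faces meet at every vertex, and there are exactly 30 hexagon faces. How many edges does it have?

Let x be the number of triangles; then F = 30 + x.
Edge–face incidences: 2E = 6·30 + 3·x = 180 + 3x.
Every vertex has degree 3, so 3V = 2E.
Euler: V − E + F = 2 ⇒ (2E)/3 − E + (30 + x) = 2.
Multiply by 6: 2·(2E) − 3·(2E) + 6·(30 + x) = 12, i.e. 180 + 6x − (180 + 3x) = 12.
Collecting terms: 3x = 12, so x = 4.
Then 2E = 180 + 3·4 = 192, so E = 96, V = 2E/3 = 64, F = 30 + 4 = 34.

96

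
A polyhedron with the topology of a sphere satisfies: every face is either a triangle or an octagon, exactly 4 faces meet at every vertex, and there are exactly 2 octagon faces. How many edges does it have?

Let x be the number of triangles; then F = 2 + x.
Edge–face incidences: 2E = 8·2 + 3·x = 16 + 3x.
Every vertex has degree 4, so 4V = 2E.
Euler: V − E + F = 2 ⇒ (2E)/4 − E + (2 + x) = 2.
Multiply by 8: 2·(2E) − 4·(2E) + 8·(2 + x) = 16, i.e. 16 + 8x − 2·(16 + 3x) = 16.
Collecting terms: 2x − 16 = 16, so 2x = 32, so x = 16.
Then 2E = 16 + 3·16 = 64, so E = 32, V = 2E/4 = 16, F = 2 + 16 = 18.

32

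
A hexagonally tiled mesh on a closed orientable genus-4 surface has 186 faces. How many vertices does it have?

366

χ = 2 − 2·4 = -6, and every face is a hexagon so 6F = 2E.
E = 6·186/2 = 558. Then V = -6 + E − F = -6 + 558 − 186 = 366.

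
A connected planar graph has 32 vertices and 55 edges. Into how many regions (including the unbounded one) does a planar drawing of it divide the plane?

Euler's formula for a connected plane graph: V − E + F = 2, so F = 2 − 32 + 55 = 25.

25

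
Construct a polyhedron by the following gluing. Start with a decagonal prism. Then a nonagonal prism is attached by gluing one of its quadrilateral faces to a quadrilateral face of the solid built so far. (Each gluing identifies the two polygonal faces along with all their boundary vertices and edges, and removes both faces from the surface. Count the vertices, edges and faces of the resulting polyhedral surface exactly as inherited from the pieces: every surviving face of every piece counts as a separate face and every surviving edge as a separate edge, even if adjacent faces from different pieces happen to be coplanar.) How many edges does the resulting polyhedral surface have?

53

A decagonal prism: V=20, E=30, F=12.
Attach a nonagonal prism (V=18, E=27, F=11) along a 4-gon: merge 4 vertices and 4 edges, delete both glued faces → V=34, E=53, F=21.
Check: V − E + F = 34 − 53 + 21 = 2.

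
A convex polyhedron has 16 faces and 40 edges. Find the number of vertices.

26

Here V − E + F = 2.
V = 2 + E − F = 2 + 40 − 16 = 26.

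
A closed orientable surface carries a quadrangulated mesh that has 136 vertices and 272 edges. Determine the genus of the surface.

Every face is a square and each edge borders two faces, so 4F = 2·272, giving F = 136.
χ = V − E + F = 136 − 272 + 136 = 0.
For a closed orientable surface χ = 2 − 2g, so g = (2 − (0))/2 = 1.

1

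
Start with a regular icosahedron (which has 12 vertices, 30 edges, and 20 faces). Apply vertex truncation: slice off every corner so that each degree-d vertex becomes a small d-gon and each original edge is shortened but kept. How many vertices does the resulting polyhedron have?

60

Truncation replaces each original edge-end by a new vertex, so V′ = 2E = 60.
Each original edge survives, and each old vertex of degree d contributes d new edges; summing degrees gives Σd = 2E, so E′ = E + 2E = 3E = 90.
Each original face survives and each original vertex becomes one new face: F′ = F + V = 32.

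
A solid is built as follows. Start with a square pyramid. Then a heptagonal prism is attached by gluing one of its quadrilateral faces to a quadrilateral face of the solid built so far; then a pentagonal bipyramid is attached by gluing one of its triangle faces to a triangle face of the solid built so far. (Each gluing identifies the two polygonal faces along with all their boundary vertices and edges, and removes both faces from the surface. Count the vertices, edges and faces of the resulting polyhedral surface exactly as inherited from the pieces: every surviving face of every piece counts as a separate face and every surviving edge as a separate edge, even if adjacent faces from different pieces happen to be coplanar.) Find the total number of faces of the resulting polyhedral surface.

20

A square pyramid: V=5, E=8, F=5.
Attach a heptagonal prism (V=14, E=21, F=9) along a 4-gon: merge 4 vertices and 4 edges, delete both glued faces → V=15, E=25, F=12.
Attach a pentagonal bipyramid (V=7, E=15, F=10) along a 3-gon: merge 3 vertices and 3 edges, delete both glued faces → V=19, E=37, F=20.
Check: V − E + F = 19 − 37 + 20 = 2.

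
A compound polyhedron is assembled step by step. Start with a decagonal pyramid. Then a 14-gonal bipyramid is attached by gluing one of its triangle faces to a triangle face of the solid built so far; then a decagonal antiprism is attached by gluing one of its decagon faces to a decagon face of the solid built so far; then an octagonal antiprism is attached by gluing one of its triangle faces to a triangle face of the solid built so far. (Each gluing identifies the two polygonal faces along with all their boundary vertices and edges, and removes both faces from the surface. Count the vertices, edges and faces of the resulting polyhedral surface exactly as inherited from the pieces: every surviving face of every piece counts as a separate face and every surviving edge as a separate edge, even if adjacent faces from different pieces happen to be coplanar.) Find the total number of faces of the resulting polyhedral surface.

73

A decagonal pyramid: V=11, E=20, F=11.
Attach a 14-gonal bipyramid (V=16, E=42, F=28) along a 3-gon: merge 3 vertices and 3 edges, delete both glued faces → V=24, E=59, F=37.
Attach a decagonal antiprism (V=20, E=40, F=22) along a 10-gon: merge 10 vertices and 10 edges, delete both glued faces → V=34, E=89, F=57.
Attach an octagonal antiprism (V=16, E=32, F=18) along a 3-gon: merge 3 vertices and 3 edges, delete both glued faces → V=47, E=118, F=73.
Check: V − E + F = 47 − 118 + 73 = 2.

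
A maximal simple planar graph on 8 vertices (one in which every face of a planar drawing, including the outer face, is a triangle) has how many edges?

18

In a plane triangulation 3F = 2E and V − E + F = 2, so E = 3V − 6 = 3·8 − 6 = 18.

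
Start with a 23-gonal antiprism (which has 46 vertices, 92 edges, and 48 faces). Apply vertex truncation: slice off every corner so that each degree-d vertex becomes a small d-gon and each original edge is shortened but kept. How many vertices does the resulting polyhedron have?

Truncation replaces each original edge-end by a new vertex, so V′ = 2E = 184.
Each original edge survives, and each old vertex of degree d contributes d new edges; summing degrees gives Σd = 2E, so E′ = E + 2E = 3E = 276.
Each original face survives and each original vertex becomes one new face: F′ = F + V = 94.

184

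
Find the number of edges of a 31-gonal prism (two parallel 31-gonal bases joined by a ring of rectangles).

A prism on an n-gon has two n-gon bases and n rectangular sides: V = 2·31 = 62, E = 3·31 = 93, F = 31 + 2 = 33.
Check: V − E + F = 62 − 93 + 33 = 2.

93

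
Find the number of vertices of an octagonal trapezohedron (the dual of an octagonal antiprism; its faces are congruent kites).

The n-trapezohedron (dual of the n-antiprism) has V = 2·8 + 2 = 18, E = 4·8 = 32, F = 2·8 = 16.
Check: V − E + F = 18 − 32 + 16 = 2.

18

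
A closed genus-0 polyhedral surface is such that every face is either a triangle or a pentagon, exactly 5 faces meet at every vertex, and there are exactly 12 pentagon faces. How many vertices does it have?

Let x be the number of triangles; then F = 12 + x.
Edge–face incidences: 2E = 5·12 + 3·x = 60 + 3x.
Every vertex has degree 5, so 5V = 2E.
Euler: V − E + F = 2 ⇒ (2E)/5 − E + (12 + x) = 2.
Multiply by 10: 2·(2E) − 5·(2E) + 10·(12 + x) = 20, i.e. 120 + 10x − 3·(60 + 3x) = 20.
Collecting terms: x − 60 = 20, so x = 80.
Then 2E = 60 + 3·80 = 300, so E = 150, V = 2E/5 = 60, F = 12 + 80 = 92.

60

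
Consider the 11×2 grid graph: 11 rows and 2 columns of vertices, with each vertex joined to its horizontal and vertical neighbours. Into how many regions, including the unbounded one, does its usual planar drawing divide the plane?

11

The grid has V = 11·2 = 22 vertices and E = 11·1 + 2·10 = 31 edges.
F = 2 − V + E = 2 − 22 + 31 = 11.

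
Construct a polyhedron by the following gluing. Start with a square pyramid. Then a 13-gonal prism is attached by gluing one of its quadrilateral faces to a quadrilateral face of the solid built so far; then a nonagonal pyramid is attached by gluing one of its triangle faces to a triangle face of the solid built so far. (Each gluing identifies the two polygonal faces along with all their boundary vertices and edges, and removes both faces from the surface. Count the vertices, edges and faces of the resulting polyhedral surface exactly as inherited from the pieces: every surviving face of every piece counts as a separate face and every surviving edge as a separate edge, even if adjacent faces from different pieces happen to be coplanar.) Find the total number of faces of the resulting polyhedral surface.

A square pyramid: V=5, E=8, F=5.
Attach a 13-gonal prism (V=26, E=39, F=15) along a 4-gon: merge 4 vertices and 4 edges, delete both glued faces → V=27, E=43, F=18.
Attach a nonagonal pyramid (V=10, E=18, F=10) along a 3-gon: merge 3 vertices and 3 edges, delete both glued faces → V=34, E=58, F=26.
Check: V − E + F = 34 − 58 + 26 = 2.

26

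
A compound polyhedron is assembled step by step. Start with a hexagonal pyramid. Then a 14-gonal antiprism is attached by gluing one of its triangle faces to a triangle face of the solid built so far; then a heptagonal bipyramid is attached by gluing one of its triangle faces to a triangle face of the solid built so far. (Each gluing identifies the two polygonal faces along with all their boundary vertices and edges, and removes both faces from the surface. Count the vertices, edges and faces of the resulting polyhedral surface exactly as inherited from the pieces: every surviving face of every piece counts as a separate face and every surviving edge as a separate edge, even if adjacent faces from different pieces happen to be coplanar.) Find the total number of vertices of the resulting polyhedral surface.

38

A hexagonal pyramid: V=7, E=12, F=7.
Attach a 14-gonal antiprism (V=28, E=56, F=30) along a 3-gon: merge 3 vertices and 3 edges, delete both glued faces → V=32, E=65, F=35.
Attach a heptagonal bipyramid (V=9, E=21, F=14) along a 3-gon: merge 3 vertices and 3 edges, delete both glued faces → V=38, E=83, F=47.
Check: V − E + F = 38 − 83 + 47 = 2.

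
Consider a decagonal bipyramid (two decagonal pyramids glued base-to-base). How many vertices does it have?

12

A bipyramid over an n-gon has 2n triangular faces and n + 2 vertices: V = 10 + 2 = 12, E = 3·10 = 30, F = 2·10 = 20.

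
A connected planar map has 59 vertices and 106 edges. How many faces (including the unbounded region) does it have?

49

Euler's formula for a connected plane graph: V − E + F = 2, so F = 2 − 59 + 106 = 49.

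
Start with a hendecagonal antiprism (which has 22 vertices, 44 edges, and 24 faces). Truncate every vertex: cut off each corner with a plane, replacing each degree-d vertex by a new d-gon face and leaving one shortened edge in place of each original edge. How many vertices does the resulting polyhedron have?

88

Truncation replaces each original edge-end by a new vertex, so V′ = 2E = 88.
Each original edge survives, and each old vertex of degree d contributes d new edges; summing degrees gives Σd = 2E, so E′ = E + 2E = 3E = 132.
Each original face survives and each original vertex becomes one new face: F′ = F + V = 46.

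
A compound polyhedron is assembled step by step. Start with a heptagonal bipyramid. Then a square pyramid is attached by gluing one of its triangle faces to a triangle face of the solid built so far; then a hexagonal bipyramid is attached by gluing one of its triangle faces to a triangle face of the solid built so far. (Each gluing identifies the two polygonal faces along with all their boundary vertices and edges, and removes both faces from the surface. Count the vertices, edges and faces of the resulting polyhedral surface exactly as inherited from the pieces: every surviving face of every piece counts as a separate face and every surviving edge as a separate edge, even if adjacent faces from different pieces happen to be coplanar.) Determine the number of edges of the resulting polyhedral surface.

A heptagonal bipyramid: V=9, E=21, F=14.
Attach a square pyramid (V=5, E=8, F=5) along a 3-gon: merge 3 vertices and 3 edges, delete both glued faces → V=11, E=26, F=17.
Attach a hexagonal bipyramid (V=8, E=18, F=12) along a 3-gon: merge 3 vertices and 3 edges, delete both glued faces → V=16, E=41, F=27.
Check: V − E + F = 16 − 41 + 27 = 2.

41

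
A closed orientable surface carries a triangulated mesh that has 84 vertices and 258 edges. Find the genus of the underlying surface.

2

Every face is a triangle and each edge borders two faces, so 3F = 2·258, giving F = 172.
χ = V − E + F = 84 − 258 + 172 = -2.
For a closed orientable surface χ = 2 − 2g, so g = (2 − (-2))/2 = 2.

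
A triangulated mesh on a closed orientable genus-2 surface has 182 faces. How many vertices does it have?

χ = 2 − 2·2 = -2, and every face is a triangle so 3F = 2E.
E = 3·182/2 = 273. Then V = -2 + E − F = -2 + 273 − 182 = 89.

89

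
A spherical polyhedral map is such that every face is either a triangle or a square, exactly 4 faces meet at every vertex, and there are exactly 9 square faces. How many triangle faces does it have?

Let x be the number of triangles; then F = 9 + x.
Edge–face incidences: 2E = 4·9 + 3·x = 36 + 3x.
Every vertex has degree 4, so 4V = 2E.
Euler: V − E + F = 2 ⇒ (2E)/4 − E + (9 + x) = 2.
Multiply by 8: 2·(2E) − 4·(2E) + 8·(9 + x) = 16, i.e. 72 + 8x − 2·(36 + 3x) = 16.
Collecting terms: 2x = 16, so x = 8.
Then 2E = 36 + 3·8 = 60, so E = 30, V = 2E/4 = 15, F = 9 + 8 = 17.

8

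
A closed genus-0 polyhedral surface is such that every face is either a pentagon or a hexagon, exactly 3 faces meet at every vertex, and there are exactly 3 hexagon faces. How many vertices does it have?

26

Let x be the number of pentagons; then F = 3 + x.
Edge–face incidences: 2E = 6·3 + 5·x = 18 + 5x.
Every vertex has degree 3, so 3V = 2E.
Euler: V − E + F = 2 ⇒ (2E)/3 − E + (3 + x) = 2.
Multiply by 6: 2·(2E) − 3·(2E) + 6·(3 + x) = 12, i.e. 18 + 6x − (18 + 5x) = 12.
Collecting terms: x = 12.
Then 2E = 18 + 5·12 = 78, so E = 39, V = 2E/3 = 26, F = 3 + 12 = 15.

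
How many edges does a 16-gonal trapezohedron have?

64

The n-trapezohedron (dual of the n-antiprism) has V = 2·16 + 2 = 34, E = 4·16 = 64, F = 2·16 = 32.
Check: V − E + F = 34 − 64 + 32 = 2.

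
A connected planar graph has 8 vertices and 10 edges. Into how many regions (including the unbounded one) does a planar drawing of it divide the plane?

Euler's formula for a connected plane graph: V − E + F = 2, so F = 2 − 8 + 10 = 4.

4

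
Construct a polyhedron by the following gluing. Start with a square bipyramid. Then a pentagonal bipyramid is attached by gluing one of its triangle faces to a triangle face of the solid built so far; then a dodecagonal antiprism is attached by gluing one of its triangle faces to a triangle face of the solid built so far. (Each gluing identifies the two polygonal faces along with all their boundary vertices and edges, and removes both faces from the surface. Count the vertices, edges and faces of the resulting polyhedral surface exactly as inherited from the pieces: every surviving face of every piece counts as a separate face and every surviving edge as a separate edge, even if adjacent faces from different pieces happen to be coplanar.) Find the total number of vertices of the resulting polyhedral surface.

31

A square bipyramid: V=6, E=12, F=8.
Attach a pentagonal bipyramid (V=7, E=15, F=10) along a 3-gon: merge 3 vertices and 3 edges, delete both glued faces → V=10, E=24, F=16.
Attach a dodecagonal antiprism (V=24, E=48, F=26) along a 3-gon: merge 3 vertices and 3 edges, delete both glued faces → V=31, E=69, F=40.
Check: V − E + F = 31 − 69 + 40 = 2.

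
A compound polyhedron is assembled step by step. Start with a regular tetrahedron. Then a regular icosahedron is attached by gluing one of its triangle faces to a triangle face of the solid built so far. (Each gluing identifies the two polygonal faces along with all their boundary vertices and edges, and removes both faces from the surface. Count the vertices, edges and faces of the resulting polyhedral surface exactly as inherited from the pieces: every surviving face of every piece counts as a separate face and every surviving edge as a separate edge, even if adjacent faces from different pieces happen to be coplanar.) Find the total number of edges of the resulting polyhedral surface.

A regular tetrahedron: V=4, E=6, F=4.
Attach a regular icosahedron (V=12, E=30, F=20) along a 3-gon: merge 3 vertices and 3 edges, delete both glued faces → V=13, E=33, F=22.
Check: V − E + F = 13 − 33 + 22 = 2.

33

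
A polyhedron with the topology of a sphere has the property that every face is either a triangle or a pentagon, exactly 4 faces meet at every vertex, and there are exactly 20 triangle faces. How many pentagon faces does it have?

Let x be the number of pentagons; then F = 20 + x.
Edge–face incidences: 2E = 3·20 + 5·x = 60 + 5x.
Every vertex has degree 4, so 4V = 2E.
Euler: V − E + F = 2 ⇒ (2E)/4 − E + (20 + x) = 2.
Multiply by 8: 2·(2E) − 4·(2E) + 8·(20 + x) = 16, i.e. 160 + 8x − 2·(60 + 5x) = 16.
Collecting terms: −2x + 40 = 16, so −2x = −24, so x = 12.
Then 2E = 60 + 5·12 = 120, so E = 60, V = 2E/4 = 30, F = 20 + 12 = 32.

12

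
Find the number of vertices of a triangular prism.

A prism on an n-gon has two n-gon bases and n rectangular sides: V = 2·3 = 6, E = 3·3 = 9, F = 3 + 2 = 5.

6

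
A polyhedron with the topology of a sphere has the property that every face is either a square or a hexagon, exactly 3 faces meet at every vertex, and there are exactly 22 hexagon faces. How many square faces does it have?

Let x be the number of squares; then F = 22 + x.
Edge–face incidences: 2E = 6·22 + 4·x = 132 + 4x.
Every vertex has degree 3, so 3V = 2E.
Euler: V − E + F = 2 ⇒ (2E)/3 − E + (22 + x) = 2.
Multiply by 6: 2·(2E) − 3·(2E) + 6·(22 + x) = 12, i.e. 132 + 6x − (132 + 4x) = 12.
Collecting terms: 2x = 12, so x = 6.
Then 2E = 132 + 4·6 = 156, so E = 78, V = 2E/3 = 52, F = 22 + 6 = 28.

6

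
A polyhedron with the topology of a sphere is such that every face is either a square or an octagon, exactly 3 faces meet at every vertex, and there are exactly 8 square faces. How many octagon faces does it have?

2

Let x be the number of octagons; then F = 8 + x.
Edge–face incidences: 2E = 4·8 + 8·x = 32 + 8x.
Every vertex has degree 3, so 3V = 2E.
Euler: V − E + F = 2 ⇒ (2E)/3 − E + (8 + x) = 2.
Multiply by 6: 2·(2E) − 3·(2E) + 6·(8 + x) = 12, i.e. 48 + 6x − (32 + 8x) = 12.
Collecting terms: −2x + 16 = 12, so −2x = −4, so x = 2.
Then 2E = 32 + 8·2 = 48, so E = 24, V = 2E/3 = 16, F = 8 + 2 = 10.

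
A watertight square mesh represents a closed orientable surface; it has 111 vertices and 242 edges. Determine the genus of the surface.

Every face is a square and each edge borders two faces, so 4F = 2·242, giving F = 121.
χ = V − E + F = 111 − 242 + 121 = -10.
For a closed orientable surface χ = 2 − 2g, so g = (2 − (-10))/2 = 6.

6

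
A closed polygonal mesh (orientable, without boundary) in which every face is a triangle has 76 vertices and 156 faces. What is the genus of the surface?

2

Every face is a triangle, so 2E = 3·156 = 468, giving E = 234.
χ = V − E + F = 76 − 234 + 156 = -2.
For a closed orientable surface χ = 2 − 2g, so g = (2 − (-2))/2 = 2.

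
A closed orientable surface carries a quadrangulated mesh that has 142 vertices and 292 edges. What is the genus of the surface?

3

Every face is a square and each edge borders two faces, so 4F = 2·292, giving F = 146.
χ = V − E + F = 142 − 292 + 146 = -4.
For a closed orientable surface χ = 2 − 2g, so g = (2 − (-4))/2 = 3.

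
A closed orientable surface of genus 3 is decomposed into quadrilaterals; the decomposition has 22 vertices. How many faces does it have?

26

χ = 2 − 2·3 = -4, and every face is a square so 4F = 2E.
V − E + F = -4 with E = 4F/2 gives 22 − (4/2 − 1)·F = -4, so F = 26 and E = 52.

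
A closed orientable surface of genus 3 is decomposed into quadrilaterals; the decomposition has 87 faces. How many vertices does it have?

83

χ = 2 − 2·3 = -4, and every face is a square so 4F = 2E.
E = 4·87/2 = 174. Then V = -4 + E − F = -4 + 174 − 87 = 83.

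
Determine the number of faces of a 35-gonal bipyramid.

70

A bipyramid over an n-gon has 2n triangular faces and n + 2 vertices: V = 35 + 2 = 37, E = 3·35 = 105, F = 2·35 = 70.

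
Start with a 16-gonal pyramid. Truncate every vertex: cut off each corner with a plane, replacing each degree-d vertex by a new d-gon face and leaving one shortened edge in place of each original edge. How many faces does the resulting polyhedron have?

34

The base solid has V = 17, E = 32, F = 17.
Truncation replaces each original edge-end by a new vertex, so V′ = 2E = 64.
Each original edge survives, and each old vertex of degree d contributes d new edges; summing degrees gives Σd = 2E, so E′ = E + 2E = 3E = 96.
Each original face survives and each original vertex becomes one new face: F′ = F + V = 34.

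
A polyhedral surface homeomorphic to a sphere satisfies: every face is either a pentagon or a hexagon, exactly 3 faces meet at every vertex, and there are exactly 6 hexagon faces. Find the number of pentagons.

Let x be the number of pentagons; then F = 6 + x.
Edge–face incidences: 2E = 6·6 + 5·x = 36 + 5x.
Every vertex has degree 3, so 3V = 2E.
Euler: V − E + F = 2 ⇒ (2E)/3 − E + (6 + x) = 2.
Multiply by 6: 2·(2E) − 3·(2E) + 6·(6 + x) = 12, i.e. 36 + 6x − (36 + 5x) = 12.
Collecting terms: x = 12.
Then 2E = 36 + 5·12 = 96, so E = 48, V = 2E/3 = 32, F = 6 + 12 = 18.

12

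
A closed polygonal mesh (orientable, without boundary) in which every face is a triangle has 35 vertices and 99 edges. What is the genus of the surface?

0

Every face is a triangle and each edge borders two faces, so 3F = 2·99, giving F = 66.
χ = V − E + F = 35 − 99 + 66 = 2.
For a closed orientable surface χ = 2 − 2g, so g = (2 − (2))/2 = 0.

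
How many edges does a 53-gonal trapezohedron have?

212

The n-trapezohedron (dual of the n-antiprism) has V = 2·53 + 2 = 108, E = 4·53 = 212, F = 2·53 = 106.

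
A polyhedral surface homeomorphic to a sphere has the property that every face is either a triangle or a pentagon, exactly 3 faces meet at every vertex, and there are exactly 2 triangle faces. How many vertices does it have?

Let x be the number of pentagons; then F = 2 + x.
Edge–face incidences: 2E = 3·2 + 5·x = 6 + 5x.
Every vertex has degree 3, so 3V = 2E.
Euler: V − E + F = 2 ⇒ (2E)/3 − E + (2 + x) = 2.
Multiply by 6: 2·(2E) − 3·(2E) + 6·(2 + x) = 12, i.e. 12 + 6x − (6 + 5x) = 12.
Collecting terms: x + 6 = 12, so x = 6.
Then 2E = 6 + 5·6 = 36, so E = 18, V = 2E/3 = 12, F = 2 + 6 = 8.

12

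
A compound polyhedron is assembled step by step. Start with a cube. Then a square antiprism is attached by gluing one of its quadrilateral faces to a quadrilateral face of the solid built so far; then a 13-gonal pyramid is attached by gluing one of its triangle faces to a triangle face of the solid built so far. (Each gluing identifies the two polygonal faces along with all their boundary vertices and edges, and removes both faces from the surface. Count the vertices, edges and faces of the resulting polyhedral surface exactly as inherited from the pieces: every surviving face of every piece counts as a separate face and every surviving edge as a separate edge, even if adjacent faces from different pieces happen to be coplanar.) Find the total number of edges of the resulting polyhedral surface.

A cube: V=8, E=12, F=6.
Attach a square antiprism (V=8, E=16, F=10) along a 4-gon: merge 4 vertices and 4 edges, delete both glued faces → V=12, E=24, F=14.
Attach a 13-gonal pyramid (V=14, E=26, F=14) along a 3-gon: merge 3 vertices and 3 edges, delete both glued faces → V=23, E=47, F=26.
Check: V − E + F = 23 − 47 + 26 = 2.

47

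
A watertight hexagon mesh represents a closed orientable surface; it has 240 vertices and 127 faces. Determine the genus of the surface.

8

Every face is a hexagon, so 2E = 6·127 = 762, giving E = 381.
χ = V − E + F = 240 − 381 + 127 = -14.
For a closed orientable surface χ = 2 − 2g, so g = (2 − (-14))/2 = 8.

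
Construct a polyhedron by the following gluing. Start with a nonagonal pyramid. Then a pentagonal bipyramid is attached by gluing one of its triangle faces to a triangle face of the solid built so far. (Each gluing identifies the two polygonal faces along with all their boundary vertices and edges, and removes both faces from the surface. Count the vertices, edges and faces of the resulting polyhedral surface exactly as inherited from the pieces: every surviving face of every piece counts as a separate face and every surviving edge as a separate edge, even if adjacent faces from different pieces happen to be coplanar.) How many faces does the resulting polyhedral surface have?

A nonagonal pyramid: V=10, E=18, F=10.
Attach a pentagonal bipyramid (V=7, E=15, F=10) along a 3-gon: merge 3 vertices and 3 edges, delete both glued faces → V=14, E=30, F=18.
Check: V − E + F = 14 − 30 + 18 = 2.

18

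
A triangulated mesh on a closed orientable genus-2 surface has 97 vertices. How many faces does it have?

198

χ = 2 − 2·2 = -2, and every face is a triangle so 3F = 2E.
V − E + F = -2 with E = 3F/2 gives 97 − (3/2 − 1)·F = -2, so F = 198 and E = 297.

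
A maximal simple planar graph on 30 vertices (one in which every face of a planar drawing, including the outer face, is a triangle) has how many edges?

In a plane triangulation 3F = 2E and V − E + F = 2, so E = 3V − 6 = 3·30 − 6 = 84.

84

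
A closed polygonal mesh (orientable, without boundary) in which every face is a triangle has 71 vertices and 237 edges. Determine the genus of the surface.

Every face is a triangle and each edge borders two faces, so 3F = 2·237, giving F = 158.
χ = V − E + F = 71 − 237 + 158 = -8.
For a closed orientable surface χ = 2 − 2g, so g = (2 − (-8))/2 = 5.

5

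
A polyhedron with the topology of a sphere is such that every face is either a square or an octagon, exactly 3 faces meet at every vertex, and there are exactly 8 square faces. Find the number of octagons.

Let x be the number of octagons; then F = 8 + x.
Edge–face incidences: 2E = 4·8 + 8·x = 32 + 8x.
Every vertex has degree 3, so 3V = 2E.
Euler: V − E + F = 2 ⇒ (2E)/3 − E + (8 + x) = 2.
Multiply by 6: 2·(2E) − 3·(2E) + 6·(8 + x) = 12, i.e. 48 + 6x − (32 + 8x) = 12.
Collecting terms: −2x + 16 = 12, so −2x = −4, so x = 2.
Then 2E = 32 + 8·2 = 48, so E = 24, V = 2E/3 = 16, F = 8 + 2 = 10.

2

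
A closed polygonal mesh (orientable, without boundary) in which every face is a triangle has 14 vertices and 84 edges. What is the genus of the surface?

Every face is a triangle and each edge borders two faces, so 3F = 2·84, giving F = 56.
χ = V − E + F = 14 − 84 + 56 = -14.
For a closed orientable surface χ = 2 − 2g, so g = (2 − (-14))/2 = 8.

8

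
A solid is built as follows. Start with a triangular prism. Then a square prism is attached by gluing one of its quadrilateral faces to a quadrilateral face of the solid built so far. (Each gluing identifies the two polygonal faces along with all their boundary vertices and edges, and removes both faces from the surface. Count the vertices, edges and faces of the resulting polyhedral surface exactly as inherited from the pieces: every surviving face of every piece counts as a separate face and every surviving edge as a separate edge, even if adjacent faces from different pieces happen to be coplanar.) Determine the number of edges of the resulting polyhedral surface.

A triangular prism: V=6, E=9, F=5.
Attach a square prism (V=8, E=12, F=6) along a 4-gon: merge 4 vertices and 4 edges, delete both glued faces → V=10, E=17, F=9.
Check: V − E + F = 10 − 17 + 9 = 2.

17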